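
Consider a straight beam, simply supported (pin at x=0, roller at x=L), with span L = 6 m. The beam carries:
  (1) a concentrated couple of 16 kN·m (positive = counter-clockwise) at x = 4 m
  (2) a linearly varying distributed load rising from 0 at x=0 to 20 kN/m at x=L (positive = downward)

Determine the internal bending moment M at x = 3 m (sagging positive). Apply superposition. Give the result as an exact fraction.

M(3) = 53 kN·m

Load 1 — applied couple M₀=16 kN·m at a=4 m (b=L-a=2):
  M_1 = M₀x/L  [x≤a] = 16·3/6 = 8 kN·m
Load 2 — triangular load w₀=20 kN/m (0→w₀ over full span):
  M_2 = w₀Lx/6 - w₀x³/(6L) = 20·6·3/6 - 20·3³/(6·6) = 45 kN·m
Superposition: M = Σ M_i = 53 kN·m ≈ 53.000000 kN·m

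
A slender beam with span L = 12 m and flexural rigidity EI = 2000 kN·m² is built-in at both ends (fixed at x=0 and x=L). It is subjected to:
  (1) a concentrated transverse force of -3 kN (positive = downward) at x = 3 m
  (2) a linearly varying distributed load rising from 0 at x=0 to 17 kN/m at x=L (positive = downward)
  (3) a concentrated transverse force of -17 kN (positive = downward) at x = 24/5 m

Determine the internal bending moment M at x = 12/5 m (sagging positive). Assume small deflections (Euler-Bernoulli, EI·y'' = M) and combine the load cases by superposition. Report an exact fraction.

Load 1 — point force P=-3 kN at a=3 m (b=L-a=9):
  M_1 = Pb²(3a+b)x/L³ - Pab²/L²  [x≤a] = (-3)·9²·(3·3+9)·(12/5)/12³ - (-3)·3·9²/12² = -81/80 kN·m
Load 2 — triangular load w₀=17 kN/m (0→w₀ over full span):
  M_2 = 3w₀Lx/20 - w₀L²/30 - w₀x³/(6L) = 3·17·12·(12/5)/20 - 17·12²/30 - 17·(12/5)³/(6·12) = -1428/125 kN·m
Load 3 — point force P=-17 kN at a=24/5 m (b=L-a=36/5):
  M_3 = Pb²(3a+b)x/L³ - Pab²/L²  [x≤a] = (-17)·(36/5)²·(3·(24/5)+(36/5))·(12/5)/12³ - (-17)·(24/5)·(36/5)²/12² = 1836/625 kN·m
Superposition: M = Σ M_i = -94989/10000 kN·m ≈ -9.498900 kN·m

M(12/5) = -94989/10000 kN·m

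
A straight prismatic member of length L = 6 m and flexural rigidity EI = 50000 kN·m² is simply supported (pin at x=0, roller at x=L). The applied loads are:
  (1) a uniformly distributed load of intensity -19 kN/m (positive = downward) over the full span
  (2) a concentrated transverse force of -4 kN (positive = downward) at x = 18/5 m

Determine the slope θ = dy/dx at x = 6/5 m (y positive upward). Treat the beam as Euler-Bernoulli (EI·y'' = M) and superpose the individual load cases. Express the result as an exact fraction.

Load 1 — uniform load w=-19 kN/m over full span:
  θ_1 = -w(L³-6Lx²+4x³)/(24EI) = -(-19)·(6³-6·6·(6/5)²+4·(6/5)³)/(24·50000) = 16929/6250000 rad
Load 2 — point force P=-4 kN at a=18/5 m (b=L-a=12/5):
  θ_2 = -Pb(L²-b²-3x²)/(6LEI)  [x≤a] = -(-4)·(12/5)·(6²-(12/5)²-3·(6/5)²)/(6·6·50000) = 54/390625 rad
Superposition: θ = Σ θ_i = 17793/6250000 rad ≈ 0.002847 rad

θ(6/5) = 17793/6250000 rad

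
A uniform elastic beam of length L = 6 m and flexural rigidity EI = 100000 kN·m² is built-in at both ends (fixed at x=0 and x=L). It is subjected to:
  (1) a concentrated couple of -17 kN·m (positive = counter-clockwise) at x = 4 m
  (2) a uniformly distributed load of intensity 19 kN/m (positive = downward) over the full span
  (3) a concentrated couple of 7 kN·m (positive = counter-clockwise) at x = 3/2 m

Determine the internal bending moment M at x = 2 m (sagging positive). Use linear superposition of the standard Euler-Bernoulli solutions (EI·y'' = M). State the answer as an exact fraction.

Load 1 — applied couple M₀=-17 kN·m at a=4 m (b=L-a=2):
  M_1 = R_Ax - M_A  [x≤a] with R_A=-34/9, M_A=-17/3 = (-34/9)·2 - (-17/3) = -17/9 kN·m
Load 2 — uniform load w=19 kN/m over full span:
  M_2 = wLx/2 - wL²/12 - wx²/2 = 19·6·2/2 - 19·6²/12 - 19·2²/2 = 19 kN·m
Load 3 — applied couple M₀=7 kN·m at a=3/2 m (b=L-a=9/2):
  M_3 = R_Ax - M_A - M₀  [x>a] with R_A=21/16, M_A=-21/16 = (21/16)·2 - (-21/16) - 7 = -49/16 kN·m
Superposition: M = Σ M_i = 2023/144 kN·m ≈ 14.048611 kN·m

M(2) = 2023/144 kN·m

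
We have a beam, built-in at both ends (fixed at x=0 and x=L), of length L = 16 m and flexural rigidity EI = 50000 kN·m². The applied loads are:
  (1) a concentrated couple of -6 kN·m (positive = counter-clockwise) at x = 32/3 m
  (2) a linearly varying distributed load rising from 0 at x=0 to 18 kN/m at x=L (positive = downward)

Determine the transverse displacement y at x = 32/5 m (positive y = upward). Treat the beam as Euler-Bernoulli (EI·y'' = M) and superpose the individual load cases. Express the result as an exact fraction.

Load 1 — applied couple M₀=-6 kN·m at a=32/3 m (b=L-a=16/3):
  y_1 = (R_Ax³/6 - M_Ax²/2)/EI  [x≤a] with R_A=-1/2, M_A=-2 = ((-1/2)·(32/5)³/6 - (-2)·(32/5)²/2)/50000 = 448/1171875 m
Load 2 — triangular load w₀=18 kN/m (0→w₀ over full span):
  y_2 = -w₀x²(L-x)²(x+2L)/(120LEI) = -18·(32/5)²·(16-(32/5))²·((32/5)+2·16)/(120·16·50000) = -1327104/48828125 m
Superposition: y = Σ y_i = -3925312/146484375 m ≈ -0.026797 m

y(32/5) = -3925312/146484375 m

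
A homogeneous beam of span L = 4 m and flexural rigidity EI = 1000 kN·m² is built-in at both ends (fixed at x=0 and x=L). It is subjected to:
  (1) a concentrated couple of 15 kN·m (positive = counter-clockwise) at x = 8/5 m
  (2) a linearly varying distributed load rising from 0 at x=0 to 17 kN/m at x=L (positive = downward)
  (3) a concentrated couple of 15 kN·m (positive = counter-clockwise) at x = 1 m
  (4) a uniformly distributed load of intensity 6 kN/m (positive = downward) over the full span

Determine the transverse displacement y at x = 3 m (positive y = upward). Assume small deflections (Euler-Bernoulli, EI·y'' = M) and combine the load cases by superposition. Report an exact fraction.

Load 1 — applied couple M₀=15 kN·m at a=8/5 m (b=L-a=12/5):
  y_1 = (R_Ax³/6 - M_Ax²/2 - M₀(x-a)²/2)/EI  [x>a] with R_A=27/5, M_A=9/5 = ((27/5)·3³/6 - (9/5)·3²/2 - 15·(3-(8/5))²/2)/1000 = 3/2000 m
Load 2 — triangular load w₀=17 kN/m (0→w₀ over full span):
  y_2 = -w₀x²(L-x)²(x+2L)/(120LEI) = -17·3²·(4-3)²·(3+2·4)/(120·4·1000) = -561/160000 m
Load 3 — applied couple M₀=15 kN·m at a=1 m (b=L-a=3):
  y_3 = (R_Ax³/6 - M_Ax²/2 - M₀(x-a)²/2)/EI  [x>a] with R_A=135/32, M_A=-45/16 = ((135/32)·3³/6 - (-45/16)·3²/2 - 15·(3-1)²/2)/1000 = 21/12800 m
Load 4 — uniform load w=6 kN/m over full span:
  y_4 = -wx²(L-x)²/(24EI) = -6·3²·(4-3)²/(24·1000) = -9/4000 m
Superposition: y = Σ y_i = -837/320000 m ≈ -0.002616 m

y(3) = -837/320000 m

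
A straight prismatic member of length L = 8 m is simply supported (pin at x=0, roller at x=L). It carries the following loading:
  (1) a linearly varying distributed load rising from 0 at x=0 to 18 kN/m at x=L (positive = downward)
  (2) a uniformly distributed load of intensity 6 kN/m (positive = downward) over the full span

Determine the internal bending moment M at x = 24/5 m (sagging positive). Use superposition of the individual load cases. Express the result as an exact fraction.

Load 1 — triangular load w₀=18 kN/m (0→w₀ over full span):
  M_1 = w₀Lx/6 - w₀x³/(6L) = 18·8·(24/5)/6 - 18·(24/5)³/(6·8) = 9216/125 kN·m
Load 2 — uniform load w=6 kN/m over full span:
  M_2 = wx(L-x)/2 = 6·(24/5)·(8-(24/5))/2 = 1152/25 kN·m
Superposition: M = Σ M_i = 14976/125 kN·m ≈ 119.808000 kN·m

M(24/5) = 14976/125 kN·m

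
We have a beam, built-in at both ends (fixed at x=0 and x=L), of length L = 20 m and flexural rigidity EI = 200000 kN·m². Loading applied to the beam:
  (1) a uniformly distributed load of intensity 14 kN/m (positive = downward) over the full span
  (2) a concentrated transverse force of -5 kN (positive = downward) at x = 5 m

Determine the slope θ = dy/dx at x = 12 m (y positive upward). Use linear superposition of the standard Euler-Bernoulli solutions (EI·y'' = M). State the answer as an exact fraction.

Load 1 — uniform load w=14 kN/m over full span:
  θ_1 = -wx(L-x)(L-2x)/(12EI) = -14·12·(20-12)·(20-2·12)/(12·200000) = 7/3125 rad
Load 2 — point force P=-5 kN at a=5 m (b=L-a=15):
  θ_2 = Pa²(L-x)(2bL-(3b+a)(L-x))/(2L³EI)  [x>a] = (-5)·5²·(20-12)·(2·15·20-(3·15+5)·(20-12))/(2·20³·200000) = -1/16000 rad
Superposition: θ = Σ θ_i = 871/400000 rad ≈ 0.002178 rad

θ(12) = 871/400000 rad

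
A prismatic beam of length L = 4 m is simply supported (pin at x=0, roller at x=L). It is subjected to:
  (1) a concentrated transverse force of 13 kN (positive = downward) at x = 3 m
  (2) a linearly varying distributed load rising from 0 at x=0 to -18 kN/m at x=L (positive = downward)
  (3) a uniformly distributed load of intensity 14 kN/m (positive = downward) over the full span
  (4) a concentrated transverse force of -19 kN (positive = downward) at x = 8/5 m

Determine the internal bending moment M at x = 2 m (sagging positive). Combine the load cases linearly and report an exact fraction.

M(2) = 13/10 kN·m

Load 1 — point force P=13 kN at a=3 m (b=L-a=1):
  M_1 = Pbx/L  [x≤a] = 13·1·2/4 = 13/2 kN·m
Load 2 — triangular load w₀=-18 kN/m (0→w₀ over full span):
  M_2 = w₀Lx/6 - w₀x³/(6L) = (-18)·4·2/6 - (-18)·2³/(6·4) = -18 kN·m
Load 3 — uniform load w=14 kN/m over full span:
  M_3 = wx(L-x)/2 = 14·2·(4-2)/2 = 28 kN·m
Load 4 — point force P=-19 kN at a=8/5 m (b=L-a=12/5):
  M_4 = Pa(L-x)/L  [x>a] = (-19)·(8/5)·(4-2)/4 = -76/5 kN·m
Superposition: M = Σ M_i = 13/10 kN·m ≈ 1.300000 kN·m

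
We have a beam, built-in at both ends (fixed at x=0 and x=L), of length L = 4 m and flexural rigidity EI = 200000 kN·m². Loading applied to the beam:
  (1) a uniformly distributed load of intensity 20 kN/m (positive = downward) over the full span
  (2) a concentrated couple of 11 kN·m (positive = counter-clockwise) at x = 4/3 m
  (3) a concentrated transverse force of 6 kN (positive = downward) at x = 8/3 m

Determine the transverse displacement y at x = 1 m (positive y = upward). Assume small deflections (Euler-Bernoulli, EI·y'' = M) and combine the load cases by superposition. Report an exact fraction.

Load 1 — uniform load w=20 kN/m over full span:
  y_1 = -wx²(L-x)²/(24EI) = -20·1²·(4-1)²/(24·200000) = -3/80000 m
Load 2 — applied couple M₀=11 kN·m at a=4/3 m (b=L-a=8/3):
  y_2 = (R_Ax³/6 - M_Ax²/2)/EI  [x≤a] with R_A=11/3, M_A=0 = ((11/3)·1³/6 - 0·1²/2)/200000 = 11/3600000 m
Load 3 — point force P=6 kN at a=8/3 m (b=L-a=4/3):
  y_3 = -Pb²x²(3aL-(3a+b)x)/(6L³EI)  [x≤a] = -6·(4/3)²·1²·(3·(8/3)·4-(3·(8/3)+(4/3))·1)/(6·4³·200000) = -17/5400000 m
Superposition: y = Σ y_i = -203/5400000 m ≈ -0.000038 m

y(1) = -203/5400000 m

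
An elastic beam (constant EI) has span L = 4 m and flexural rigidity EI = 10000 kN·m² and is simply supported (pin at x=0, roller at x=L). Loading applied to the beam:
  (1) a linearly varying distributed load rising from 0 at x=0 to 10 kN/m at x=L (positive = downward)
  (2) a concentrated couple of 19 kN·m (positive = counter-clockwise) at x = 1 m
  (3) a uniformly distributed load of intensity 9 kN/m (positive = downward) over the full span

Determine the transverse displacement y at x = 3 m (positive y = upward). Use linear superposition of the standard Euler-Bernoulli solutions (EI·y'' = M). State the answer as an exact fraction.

Load 1 — triangular load w₀=10 kN/m (0→w₀ over full span):
  y_1 = -w₀x(7L⁴-10L²x²+3x⁴)/(360LEI) = -10·3·(7·4⁴-10·4²·3²+3·3⁴)/(360·4·10000) = -119/96000 m
Load 2 — applied couple M₀=19 kN·m at a=1 m (b=L-a=3):
  y_2 = (M₀x³/(6L)-M₀(x-a)²/2+C₁x)/EI  [x>a] with C₁=M₀(3b²-L²)/(6L)=209/24 = (19·3³/(6·4)-19·(3-1)²/2+(209/24)·3)/10000 = 19/20000 m
Load 3 — uniform load w=9 kN/m over full span:
  y_3 = -wx(L³-2Lx²+x³)/(24EI) = -9·3·(4³-2·4·3²+3³)/(24·10000) = -171/80000 m
Superposition: y = Σ y_i = -233/96000 m ≈ -0.002427 m

y(3) = -233/96000 m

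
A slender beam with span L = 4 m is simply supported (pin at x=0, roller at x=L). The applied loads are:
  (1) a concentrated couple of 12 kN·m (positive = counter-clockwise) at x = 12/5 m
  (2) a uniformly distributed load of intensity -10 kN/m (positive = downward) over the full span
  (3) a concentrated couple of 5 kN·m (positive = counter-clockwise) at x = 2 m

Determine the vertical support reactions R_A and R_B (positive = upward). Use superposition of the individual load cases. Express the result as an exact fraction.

Load 1 — applied couple M₀=12 kN·m at a=12/5 m (b=L-a=8/5):
  R_A = M₀/L = 12/4 = 3 kN
  R_B = -M₀/L = -12/4 = -3 kN
Load 2 — uniform load w=-10 kN/m over full span:
  R_A = wL/2 = (-10)·4/2 = -20 kN
  R_B = wL/2 = (-10)·4/2 = -20 kN
Load 3 — applied couple M₀=5 kN·m at a=2 m (b=L-a=2):
  R_A = M₀/L = 5/4 kN
  R_B = -M₀/L = -5/4 kN
Superposition: R_A = -63/4 kN, R_B = -97/4 kN

R_A = -63/4 kN, R_B = -97/4 kN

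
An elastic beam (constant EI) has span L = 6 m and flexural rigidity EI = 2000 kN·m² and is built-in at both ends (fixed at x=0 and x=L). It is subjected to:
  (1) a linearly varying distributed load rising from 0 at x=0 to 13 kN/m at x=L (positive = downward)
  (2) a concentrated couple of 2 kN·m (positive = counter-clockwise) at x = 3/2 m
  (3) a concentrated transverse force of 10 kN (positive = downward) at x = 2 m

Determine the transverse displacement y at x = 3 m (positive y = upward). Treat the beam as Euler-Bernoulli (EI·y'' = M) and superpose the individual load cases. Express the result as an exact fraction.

Load 1 — triangular load w₀=13 kN/m (0→w₀ over full span):
  y_1 = -w₀x²(L-x)²(x+2L)/(120LEI) = -13·3²·(6-3)²·(3+2·6)/(120·6·2000) = -351/32000 m
Load 2 — applied couple M₀=2 kN·m at a=3/2 m (b=L-a=9/2):
  y_2 = (R_Ax³/6 - M_Ax²/2 - M₀(x-a)²/2)/EI  [x>a] with R_A=3/8, M_A=-3/8 = ((3/8)·3³/6 - (-3/8)·3²/2 - 2·(3-(3/2))²/2)/2000 = 9/16000 m
Load 3 — point force P=10 kN at a=2 m (b=L-a=4):
  y_3 = -Pa²(L-x)²(3bL-(3b+a)(L-x))/(6L³EI)  [x>a] = -10·2²·(6-3)²·(3·4·6-(3·4+2)·(6-3))/(6·6³·2000) = -1/240 m
Superposition: y = Σ y_i = -1399/96000 m ≈ -0.014573 m

y(3) = -1399/96000 m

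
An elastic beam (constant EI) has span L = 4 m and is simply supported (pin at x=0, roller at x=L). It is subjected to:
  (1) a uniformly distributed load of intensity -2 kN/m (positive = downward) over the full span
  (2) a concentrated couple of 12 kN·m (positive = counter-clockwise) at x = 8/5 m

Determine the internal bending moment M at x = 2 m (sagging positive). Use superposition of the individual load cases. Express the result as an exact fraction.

M(2) = -10 kN·m

Load 1 — uniform load w=-2 kN/m over full span:
  M_1 = wx(L-x)/2 = (-2)·2·(4-2)/2 = -4 kN·m
Load 2 — applied couple M₀=12 kN·m at a=8/5 m (b=L-a=12/5):
  M_2 = M₀x/L - M₀  [x>a] = 12·2/4 - 12 = -6 kN·m
Superposition: M = Σ M_i = -10 kN·m ≈ -10.000000 kN·m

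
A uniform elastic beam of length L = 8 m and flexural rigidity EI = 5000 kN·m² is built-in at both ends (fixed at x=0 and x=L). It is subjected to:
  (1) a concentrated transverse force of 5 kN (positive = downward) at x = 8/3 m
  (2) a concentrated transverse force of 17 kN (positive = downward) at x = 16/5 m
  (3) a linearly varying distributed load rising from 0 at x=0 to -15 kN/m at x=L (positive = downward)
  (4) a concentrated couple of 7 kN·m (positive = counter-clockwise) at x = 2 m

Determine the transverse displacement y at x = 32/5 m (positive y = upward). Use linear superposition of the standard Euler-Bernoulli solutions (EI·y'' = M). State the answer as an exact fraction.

y(32/5) = 14740673/3164062500 m

Load 1 — point force P=5 kN at a=8/3 m (b=L-a=16/3):
  y_1 = -Pa²(L-x)²(3bL-(3b+a)(L-x))/(6L³EI)  [x>a] = -5·(8/3)²·(8-(32/5))²·(3·(16/3)·8-(3·(16/3)+(8/3))·(8-(32/5)))/(6·8³·5000) = -736/1265625 m
Load 2 — point force P=17 kN at a=16/5 m (b=L-a=24/5):
  y_2 = -Pa²(L-x)²(3bL-(3b+a)(L-x))/(6L³EI)  [x>a] = -17·(16/5)²·(8-(32/5))²·(3·(24/5)·8-(3·(24/5)+(16/5))·(8-(32/5)))/(6·8³·5000) = -73984/29296875 m
Load 3 — triangular load w₀=-15 kN/m (0→w₀ over full span):
  y_3 = -w₀x²(L-x)²(x+2L)/(120LEI) = -(-15)·(32/5)²·(8-(32/5))²·((32/5)+2·8)/(120·8·5000) = 14336/1953125 m
Load 4 — applied couple M₀=7 kN·m at a=2 m (b=L-a=6):
  y_4 = (R_Ax³/6 - M_Ax²/2 - M₀(x-a)²/2)/EI  [x>a] with R_A=63/64, M_A=-21/16 = ((63/64)·(32/5)³/6 - (-21/16)·(32/5)²/2 - 7·((32/5)-2)²/2)/5000 = 133/312500 m
Superposition: y = Σ y_i = 14740673/3164062500 m ≈ 0.004659 m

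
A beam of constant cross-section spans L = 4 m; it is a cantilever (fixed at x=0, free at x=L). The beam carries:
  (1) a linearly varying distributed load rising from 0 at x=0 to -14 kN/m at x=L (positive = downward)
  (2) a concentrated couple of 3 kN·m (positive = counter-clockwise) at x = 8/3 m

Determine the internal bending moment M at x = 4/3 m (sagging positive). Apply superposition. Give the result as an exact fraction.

Load 1 — triangular load w₀=-14 kN/m (0→w₀ over full span):
  M_1 = w₀Lx/2 - w₀L²/3 - w₀x³/(6L) = (-14)·4·(4/3)/2 - (-14)·4²/3 - (-14)·(4/3)³/(6·4) = 3136/81 kN·m
Load 2 — applied couple M₀=3 kN·m at a=8/3 m (b=L-a=4/3):
  M_2 = M₀  [x≤a] = 3 = 3 kN·m
Superposition: M = Σ M_i = 3379/81 kN·m ≈ 41.716049 kN·m

M(4/3) = 3379/81 kN·m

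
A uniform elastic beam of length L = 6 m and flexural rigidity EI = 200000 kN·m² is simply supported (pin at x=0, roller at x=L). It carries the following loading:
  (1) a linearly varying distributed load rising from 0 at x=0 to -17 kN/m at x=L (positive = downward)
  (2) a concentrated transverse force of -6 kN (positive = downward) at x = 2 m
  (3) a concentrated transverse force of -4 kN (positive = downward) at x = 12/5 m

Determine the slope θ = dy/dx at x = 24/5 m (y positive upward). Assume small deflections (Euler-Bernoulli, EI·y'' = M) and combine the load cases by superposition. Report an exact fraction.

θ(24/5) = -146081/375000000 rad

Load 1 — triangular load w₀=-17 kN/m (0→w₀ over full span):
  θ_1 = -w₀(7L⁴-30L²x²+15x⁴)/(360LEI) = -(-17)·(7·6⁴-30·6²·(24/5)²+15·(24/5)⁴)/(360·6·200000) = -38607/125000000 rad
Load 2 — point force P=-6 kN at a=2 m (b=L-a=4):
  θ_2 = -Pa(2L²-6Lx+3x²+a²)/(6LEI)  [x>a] = -(-6)·2·(2·6²-6·6·(24/5)+3·(24/5)²+2²)/(6·6·200000) = -173/3750000 rad
Load 3 — point force P=-4 kN at a=12/5 m (b=L-a=18/5):
  θ_3 = -Pa(2L²-6Lx+3x²+a²)/(6LEI)  [x>a] = -(-4)·(12/5)·(2·6²-6·6·(24/5)+3·(24/5)²+(12/5)²)/(6·6·200000) = -27/781250 rad
Superposition: θ = Σ θ_i = -146081/375000000 rad ≈ -0.000390 rad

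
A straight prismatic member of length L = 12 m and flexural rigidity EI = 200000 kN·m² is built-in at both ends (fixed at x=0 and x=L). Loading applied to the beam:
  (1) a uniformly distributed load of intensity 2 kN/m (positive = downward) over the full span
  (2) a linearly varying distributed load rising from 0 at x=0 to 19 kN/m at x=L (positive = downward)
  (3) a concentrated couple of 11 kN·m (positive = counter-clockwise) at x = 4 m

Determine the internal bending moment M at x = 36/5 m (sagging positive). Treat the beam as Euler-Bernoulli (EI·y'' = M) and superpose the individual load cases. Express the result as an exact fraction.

Load 1 — uniform load w=2 kN/m over full span:
  M_1 = wLx/2 - wL²/12 - wx²/2 = 2·12·(36/5)/2 - 2·12²/12 - 2·(36/5)²/2 = 264/25 kN·m
Load 2 — triangular load w₀=19 kN/m (0→w₀ over full span):
  M_2 = 3w₀Lx/20 - w₀L²/30 - w₀x³/(6L) = 3·19·12·(36/5)/20 - 19·12²/30 - 19·(36/5)³/(6·12) = 7068/125 kN·m
Load 3 — applied couple M₀=11 kN·m at a=4 m (b=L-a=8):
  M_3 = R_Ax - M_A - M₀  [x>a] with R_A=11/9, M_A=0 = (11/9)·(36/5) - 0 - 11 = -11/5 kN·m
Superposition: M = Σ M_i = 8113/125 kN·m ≈ 64.904000 kN·m

M(36/5) = 8113/125 kN·m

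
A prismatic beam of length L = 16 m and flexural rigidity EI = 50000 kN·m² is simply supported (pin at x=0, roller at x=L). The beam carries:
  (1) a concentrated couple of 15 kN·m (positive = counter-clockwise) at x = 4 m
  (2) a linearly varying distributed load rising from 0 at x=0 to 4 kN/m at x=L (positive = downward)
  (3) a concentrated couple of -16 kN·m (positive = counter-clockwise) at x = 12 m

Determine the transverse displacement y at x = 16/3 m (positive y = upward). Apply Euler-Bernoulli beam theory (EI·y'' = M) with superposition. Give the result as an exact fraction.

Load 1 — applied couple M₀=15 kN·m at a=4 m (b=L-a=12):
  y_1 = (M₀x³/(6L)-M₀(x-a)²/2+C₁x)/EI  [x>a] with C₁=M₀(3b²-L²)/(6L)=55/2 = (15·(16/3)³/(6·16)-15·((16/3)-4)²/2+(55/2)·(16/3))/50000 = 53/16875 m
Load 2 — triangular load w₀=4 kN/m (0→w₀ over full span):
  y_2 = -w₀x(7L⁴-10L²x²+3x⁴)/(360LEI) = -4·(16/3)·(7·16⁴-10·16²·(16/3)²+3·(16/3)⁴)/(360·16·50000) = -65536/2278125 m
Load 3 — applied couple M₀=-16 kN·m at a=12 m (b=L-a=4):
  y_3 = (M₀x³/(6L)+C₁x)/EI  [x≤a] with C₁=M₀(3b²-L²)/(6L)=104/3 = ((-16)·(16/3)³/(6·16)+(104/3)·(16/3))/50000 = 808/253125 m
Superposition: y = Σ y_i = -51109/2278125 m ≈ -0.022435 m

y(16/3) = -51109/2278125 m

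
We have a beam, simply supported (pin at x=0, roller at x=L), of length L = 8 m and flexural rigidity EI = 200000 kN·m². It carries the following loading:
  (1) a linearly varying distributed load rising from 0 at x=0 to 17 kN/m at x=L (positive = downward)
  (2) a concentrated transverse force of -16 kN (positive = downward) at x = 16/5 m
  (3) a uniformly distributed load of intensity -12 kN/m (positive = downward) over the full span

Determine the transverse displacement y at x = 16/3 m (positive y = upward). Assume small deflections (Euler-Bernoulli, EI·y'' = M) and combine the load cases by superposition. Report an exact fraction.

Load 1 — triangular load w₀=17 kN/m (0→w₀ over full span):
  y_1 = -w₀x(7L⁴-10L²x²+3x⁴)/(360LEI) = -17·(16/3)·(7·8⁴-10·8²·(16/3)²+3·(16/3)⁴)/(360·8·200000) = -4624/2278125 m
Load 2 — point force P=-16 kN at a=16/5 m (b=L-a=24/5):
  y_2 = -Pa(L-x)(2Lx-a²-x²)/(6LEI)  [x>a] = -(-16)·(16/5)·(8-(16/3))·(2·8·(16/3)-(16/5)²-(16/3)²)/(6·8·200000) = 20992/31640625 m
Load 3 — uniform load w=-12 kN/m over full span:
  y_3 = -wx(L³-2Lx²+x³)/(24EI) = -(-12)·(16/3)·(8³-2·8·(16/3)²+(16/3)³)/(24·200000) = 704/253125 m
Superposition: y = Σ y_i = 402928/284765625 m ≈ 0.001415 m

y(16/3) = 402928/284765625 m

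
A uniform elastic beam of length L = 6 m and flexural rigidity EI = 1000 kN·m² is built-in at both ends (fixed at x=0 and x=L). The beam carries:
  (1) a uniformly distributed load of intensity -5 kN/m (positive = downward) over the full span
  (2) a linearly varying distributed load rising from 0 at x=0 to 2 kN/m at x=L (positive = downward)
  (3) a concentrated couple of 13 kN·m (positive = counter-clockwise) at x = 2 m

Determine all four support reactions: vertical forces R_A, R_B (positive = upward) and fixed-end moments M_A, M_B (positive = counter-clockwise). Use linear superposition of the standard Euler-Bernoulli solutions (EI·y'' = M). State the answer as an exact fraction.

Load 1 — uniform load w=-5 kN/m over full span:
  R_A = wL/2 = (-5)·6/2 = -15 kN
  M_A = wL²/12 = (-5)·6²/12 = -15 kN·m
  R_B = wL/2 = (-5)·6/2 = -15 kN
  M_B = -wL²/12 = -(-5)·6²/12 = 15 kN·m
Load 2 — triangular load w₀=2 kN/m (0→w₀ over full span):
  R_A = 3w₀L/20 = 3·2·6/20 = 9/5 kN
  M_A = w₀L²/30 = 2·6²/30 = 12/5 kN·m
  R_B = 7w₀L/20 = 7·2·6/20 = 21/5 kN
  M_B = -w₀L²/20 = -2·6²/20 = -18/5 kN·m
Load 3 — applied couple M₀=13 kN·m at a=2 m (b=L-a=4):
  R_A = 6M₀ab/L³ = 6·13·2·4/6³ = 26/9 kN
  M_A = M₀b(2a-b)/L² = 13·4·(2·2-4)/6² = 0 kN·m
  R_B = -6M₀ab/L³ = -6·13·2·4/6³ = -26/9 kN
  M_B = M₀a(2b-a)/L² = 13·2·(2·4-2)/6² = 13/3 kN·m
Superposition: R_A = -464/45 kN, M_A = -63/5 kN·m, R_B = -616/45 kN, M_B = 236/15 kN·m

R_A = -464/45 kN, M_A = -63/5 kN·m, R_B = -616/45 kN, M_B = 236/15 kN·m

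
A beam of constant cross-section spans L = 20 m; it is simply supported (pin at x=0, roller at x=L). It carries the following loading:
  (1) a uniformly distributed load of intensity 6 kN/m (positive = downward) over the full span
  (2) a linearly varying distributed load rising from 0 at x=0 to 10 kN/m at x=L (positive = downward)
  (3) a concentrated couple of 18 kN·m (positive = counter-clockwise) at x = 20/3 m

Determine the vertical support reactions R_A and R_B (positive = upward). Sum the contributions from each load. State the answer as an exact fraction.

R_A = 2827/30 kN, R_B = 3773/30 kN

Load 1 — uniform load w=6 kN/m over full span:
  R_A = wL/2 = 6·20/2 = 60 kN
  R_B = wL/2 = 6·20/2 = 60 kN
Load 2 — triangular load w₀=10 kN/m (0→w₀ over full span):
  R_A = w₀L/6 = 10·20/6 = 100/3 kN
  R_B = w₀L/3 = 10·20/3 = 200/3 kN
Load 3 — applied couple M₀=18 kN·m at a=20/3 m (b=L-a=40/3):
  R_A = M₀/L = 18/20 = 9/10 kN
  R_B = -M₀/L = -18/20 = -9/10 kN
Superposition: R_A = 2827/30 kN, R_B = 3773/30 kN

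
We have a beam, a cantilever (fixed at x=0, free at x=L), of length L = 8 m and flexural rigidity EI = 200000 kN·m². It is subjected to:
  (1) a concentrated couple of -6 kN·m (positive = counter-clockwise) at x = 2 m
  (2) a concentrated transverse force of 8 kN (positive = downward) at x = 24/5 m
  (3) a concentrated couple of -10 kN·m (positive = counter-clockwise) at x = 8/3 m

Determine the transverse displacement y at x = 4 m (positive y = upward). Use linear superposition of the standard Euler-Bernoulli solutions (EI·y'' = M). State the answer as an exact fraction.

y(4) = -3701/2250000 m

Load 1 — applied couple M₀=-6 kN·m at a=2 m (b=L-a=6):
  y_1 = M₀a(2x-a)/(2EI)  [x>a] = (-6)·2·(2·4-2)/(2·200000) = -9/50000 m
Load 2 — point force P=8 kN at a=24/5 m (b=L-a=16/5):
  y_2 = -Px²(3a-x)/(6EI)  [x≤a] = -8·4²·(3·(24/5)-4)/(6·200000) = -52/46875 m
Load 3 — applied couple M₀=-10 kN·m at a=8/3 m (b=L-a=16/3):
  y_3 = M₀a(2x-a)/(2EI)  [x>a] = (-10)·(8/3)·(2·4-(8/3))/(2·200000) = -2/5625 m
Superposition: y = Σ y_i = -3701/2250000 m ≈ -0.001645 m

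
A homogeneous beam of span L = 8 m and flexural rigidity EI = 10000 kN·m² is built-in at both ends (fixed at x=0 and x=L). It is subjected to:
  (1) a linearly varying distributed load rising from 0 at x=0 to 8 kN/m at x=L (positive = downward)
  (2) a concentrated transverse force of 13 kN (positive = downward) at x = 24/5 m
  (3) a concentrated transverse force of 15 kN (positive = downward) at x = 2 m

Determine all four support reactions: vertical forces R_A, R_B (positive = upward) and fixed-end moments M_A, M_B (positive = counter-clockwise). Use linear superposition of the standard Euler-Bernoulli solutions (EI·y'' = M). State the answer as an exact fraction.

Load 1 — triangular load w₀=8 kN/m (0→w₀ over full span):
  R_A = 3w₀L/20 = 3·8·8/20 = 48/5 kN
  M_A = w₀L²/30 = 8·8²/30 = 256/15 kN·m
  R_B = 7w₀L/20 = 7·8·8/20 = 112/5 kN
  M_B = -w₀L²/20 = -8·8²/20 = -128/5 kN·m
Load 2 — point force P=13 kN at a=24/5 m (b=L-a=16/5):
  R_A = Pb²(3a+b)/L³ = 13·(16/5)²·(3·(24/5)+(16/5))/8³ = 572/125 kN
  M_A = Pab²/L² = 13·(24/5)·(16/5)²/8² = 1248/125 kN·m
  R_B = Pa²(a+3b)/L³ = 13·(24/5)²·((24/5)+3·(16/5))/8³ = 1053/125 kN
  M_B = -Pa²b/L² = -13·(24/5)²·(16/5)/8² = -1872/125 kN·m
Load 3 — point force P=15 kN at a=2 m (b=L-a=6):
  R_A = Pb²(3a+b)/L³ = 15·6²·(3·2+6)/8³ = 405/32 kN
  M_A = Pab²/L² = 15·2·6²/8² = 135/8 kN·m
  R_B = Pa²(a+3b)/L³ = 15·2²·(2+3·6)/8³ = 75/32 kN
  M_B = -Pa²b/L² = -15·2²·6/8² = -45/8 kN·m
Superposition: R_A = 107329/4000 kN, M_A = 131777/3000 kN·m, R_B = 132671/4000 kN, M_B = -46201/1000 kN·m

R_A = 107329/4000 kN, M_A = 131777/3000 kN·m, R_B = 132671/4000 kN, M_B = -46201/1000 kN·m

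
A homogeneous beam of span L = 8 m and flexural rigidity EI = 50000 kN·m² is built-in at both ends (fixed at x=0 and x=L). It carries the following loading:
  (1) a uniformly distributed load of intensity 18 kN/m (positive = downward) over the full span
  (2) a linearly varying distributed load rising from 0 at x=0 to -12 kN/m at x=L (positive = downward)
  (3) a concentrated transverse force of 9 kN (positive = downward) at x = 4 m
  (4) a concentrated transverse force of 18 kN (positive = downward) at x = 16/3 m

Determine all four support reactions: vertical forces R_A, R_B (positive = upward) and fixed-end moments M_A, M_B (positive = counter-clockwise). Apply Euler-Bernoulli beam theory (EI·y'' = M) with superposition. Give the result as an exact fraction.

Load 1 — uniform load w=18 kN/m over full span:
  R_A = wL/2 = 18·8/2 = 72 kN
  M_A = wL²/12 = 18·8²/12 = 96 kN·m
  R_B = wL/2 = 18·8/2 = 72 kN
  M_B = -wL²/12 = -18·8²/12 = -96 kN·m
Load 2 — triangular load w₀=-12 kN/m (0→w₀ over full span):
  R_A = 3w₀L/20 = 3·(-12)·8/20 = -72/5 kN
  M_A = w₀L²/30 = (-12)·8²/30 = -128/5 kN·m
  R_B = 7w₀L/20 = 7·(-12)·8/20 = -168/5 kN
  M_B = -w₀L²/20 = -(-12)·8²/20 = 192/5 kN·m
Load 3 — point force P=9 kN at a=4 m (b=L-a=4):
  R_A = Pb²(3a+b)/L³ = 9·4²·(3·4+4)/8³ = 9/2 kN
  M_A = Pab²/L² = 9·4·4²/8² = 9 kN·m
  R_B = Pa²(a+3b)/L³ = 9·4²·(4+3·4)/8³ = 9/2 kN
  M_B = -Pa²b/L² = -9·4²·4/8² = -9 kN·m
Load 4 — point force P=18 kN at a=16/3 m (b=L-a=8/3):
  R_A = Pb²(3a+b)/L³ = 18·(8/3)²·(3·(16/3)+(8/3))/8³ = 14/3 kN
  M_A = Pab²/L² = 18·(16/3)·(8/3)²/8² = 32/3 kN·m
  R_B = Pa²(a+3b)/L³ = 18·(16/3)²·((16/3)+3·(8/3))/8³ = 40/3 kN
  M_B = -Pa²b/L² = -18·(16/3)²·(8/3)/8² = -64/3 kN·m
Superposition: R_A = 2003/30 kN, M_A = 1351/15 kN·m, R_B = 1687/30 kN, M_B = -1319/15 kN·m

R_A = 2003/30 kN, M_A = 1351/15 kN·m, R_B = 1687/30 kN, M_B = -1319/15 kN·m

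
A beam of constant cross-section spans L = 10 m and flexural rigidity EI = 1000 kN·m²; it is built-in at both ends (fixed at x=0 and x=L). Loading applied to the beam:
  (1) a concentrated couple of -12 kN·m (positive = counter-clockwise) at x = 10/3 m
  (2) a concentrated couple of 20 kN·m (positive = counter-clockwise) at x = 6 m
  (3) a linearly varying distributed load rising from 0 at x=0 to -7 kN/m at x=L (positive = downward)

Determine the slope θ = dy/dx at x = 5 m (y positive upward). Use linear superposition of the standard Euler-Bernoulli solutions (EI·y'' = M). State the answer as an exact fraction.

Load 1 — applied couple M₀=-12 kN·m at a=10/3 m (b=L-a=20/3):
  θ_1 = (R_Ax²/2 - M_Ax - M₀(x-a))/EI  [x>a] with R_A=-8/5, M_A=0 = ((-8/5)·5²/2 - 0·5 - (-12)·(5-(10/3)))/1000 = 0 rad
Load 2 — applied couple M₀=20 kN·m at a=6 m (b=L-a=4):
  θ_2 = (R_Ax²/2 - M_Ax)/EI  [x≤a] with R_A=72/25, M_A=32/5 = ((72/25)·5²/2 - (32/5)·5)/1000 = 1/250 rad
Load 3 — triangular load w₀=-7 kN/m (0→w₀ over full span):
  θ_3 = -w₀(2x(L-x)(L-2x)(x+2L)+x²(L-x)²)/(120LEI) = -(-7)·(2·5·(10-5)·(10-2·5)·(5+2·10)+5²·(10-5)²)/(120·10·1000) = 7/1920 rad
Superposition: θ = Σ θ_i = 367/48000 rad ≈ 0.007646 rad

θ(5) = 367/48000 rad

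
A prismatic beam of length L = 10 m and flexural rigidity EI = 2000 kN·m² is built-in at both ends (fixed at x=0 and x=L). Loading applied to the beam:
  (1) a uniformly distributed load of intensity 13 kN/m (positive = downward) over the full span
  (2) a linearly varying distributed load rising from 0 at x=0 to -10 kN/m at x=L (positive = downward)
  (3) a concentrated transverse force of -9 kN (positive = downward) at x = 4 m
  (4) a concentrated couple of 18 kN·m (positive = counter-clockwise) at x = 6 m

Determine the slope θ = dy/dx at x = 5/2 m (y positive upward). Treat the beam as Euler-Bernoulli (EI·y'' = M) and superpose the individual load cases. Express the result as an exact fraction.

θ(5/2) = -7117/256000 rad

Load 1 — uniform load w=13 kN/m over full span:
  θ_1 = -wx(L-x)(L-2x)/(12EI) = -13·(5/2)·(10-(5/2))·(10-2·(5/2))/(12·2000) = -13/256 rad
Load 2 — triangular load w₀=-10 kN/m (0→w₀ over full span):
  θ_2 = -w₀(2x(L-x)(L-2x)(x+2L)+x²(L-x)²)/(120LEI) = -(-10)·(2·(5/2)·(10-(5/2))·(10-2·(5/2))·((5/2)+2·10)+(5/2)²·(10-(5/2))²)/(120·10·2000) = 39/2048 rad
Load 3 — point force P=-9 kN at a=4 m (b=L-a=6):
  θ_3 = -Pb²x(2aL-(3a+b)x)/(2L³EI)  [x≤a] = -(-9)·6²·(5/2)·(2·4·10-(3·4+6)·(5/2))/(2·10³·2000) = 567/80000 rad
Load 4 — applied couple M₀=18 kN·m at a=6 m (b=L-a=4):
  θ_4 = (R_Ax²/2 - M_Ax)/EI  [x≤a] with R_A=324/125, M_A=144/25 = ((324/125)·(5/2)²/2 - (144/25)·(5/2))/2000 = -63/20000 rad
Superposition: θ = Σ θ_i = -7117/256000 rad ≈ -0.027801 rad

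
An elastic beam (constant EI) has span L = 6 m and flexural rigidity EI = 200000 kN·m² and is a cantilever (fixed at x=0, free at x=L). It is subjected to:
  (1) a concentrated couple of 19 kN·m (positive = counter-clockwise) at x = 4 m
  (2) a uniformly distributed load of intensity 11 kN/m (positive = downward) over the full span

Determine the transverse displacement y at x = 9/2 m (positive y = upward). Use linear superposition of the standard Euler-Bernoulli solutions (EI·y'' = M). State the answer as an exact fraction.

y(9/2) = -128041/25600000 m

Load 1 — applied couple M₀=19 kN·m at a=4 m (b=L-a=2):
  y_1 = M₀a(2x-a)/(2EI)  [x>a] = 19·4·(2·(9/2)-4)/(2·200000) = 19/20000 m
Load 2 — uniform load w=11 kN/m over full span:
  y_2 = -wx²(x²-4Lx+6L²)/(24EI) = -11·(9/2)²·((9/2)²-4·6·(9/2)+6·6²)/(24·200000) = -152361/25600000 m
Superposition: y = Σ y_i = -128041/25600000 m ≈ -0.005002 m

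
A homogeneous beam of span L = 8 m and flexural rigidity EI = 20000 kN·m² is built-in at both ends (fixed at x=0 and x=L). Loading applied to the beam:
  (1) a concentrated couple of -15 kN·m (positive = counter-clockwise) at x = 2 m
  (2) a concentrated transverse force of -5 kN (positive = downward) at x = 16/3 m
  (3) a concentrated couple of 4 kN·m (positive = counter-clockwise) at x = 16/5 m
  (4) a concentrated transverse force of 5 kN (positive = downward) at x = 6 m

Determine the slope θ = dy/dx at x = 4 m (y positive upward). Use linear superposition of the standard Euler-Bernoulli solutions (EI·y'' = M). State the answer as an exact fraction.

Load 1 — applied couple M₀=-15 kN·m at a=2 m (b=L-a=6):
  θ_1 = (R_Ax²/2 - M_Ax - M₀(x-a))/EI  [x>a] with R_A=-135/64, M_A=45/16 = ((-135/64)·4²/2 - (45/16)·4 - (-15)·(4-2))/20000 = 3/32000 rad
Load 2 — point force P=-5 kN at a=16/3 m (b=L-a=8/3):
  θ_2 = -Pb²x(2aL-(3a+b)x)/(2L³EI)  [x≤a] = -(-5)·(8/3)²·4·(2·(16/3)·8-(3·(16/3)+(8/3))·4)/(2·8³·20000) = 1/13500 rad
Load 3 — applied couple M₀=4 kN·m at a=16/5 m (b=L-a=24/5):
  θ_3 = (R_Ax²/2 - M_Ax - M₀(x-a))/EI  [x>a] with R_A=18/25, M_A=12/25 = ((18/25)·4²/2 - (12/25)·4 - 4·(4-(16/5)))/20000 = 1/31250 rad
Load 4 — point force P=5 kN at a=6 m (b=L-a=2):
  θ_4 = -Pb²x(2aL-(3a+b)x)/(2L³EI)  [x≤a] = -5·2²·4·(2·6·8-(3·6+2)·4)/(2·8³·20000) = -1/16000 rad
Superposition: θ = Σ θ_i = 14831/108000000 rad ≈ 0.000137 rad

θ(4) = 14831/108000000 rad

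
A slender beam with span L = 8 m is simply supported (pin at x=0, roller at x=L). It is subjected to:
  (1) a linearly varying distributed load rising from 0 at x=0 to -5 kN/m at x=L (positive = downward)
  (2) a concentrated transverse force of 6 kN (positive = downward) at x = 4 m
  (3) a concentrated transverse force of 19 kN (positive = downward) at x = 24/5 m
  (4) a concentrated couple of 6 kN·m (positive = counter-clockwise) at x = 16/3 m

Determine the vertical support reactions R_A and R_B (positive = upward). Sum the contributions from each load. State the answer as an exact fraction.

R_A = 281/60 kN, R_B = 19/60 kN

Load 1 — triangular load w₀=-5 kN/m (0→w₀ over full span):
  R_A = w₀L/6 = (-5)·8/6 = -20/3 kN
  R_B = w₀L/3 = (-5)·8/3 = -40/3 kN
Load 2 — point force P=6 kN at a=4 m (b=L-a=4):
  R_A = Pb/L = 6·4/8 = 3 kN
  R_B = Pa/L = 6·4/8 = 3 kN
Load 3 — point force P=19 kN at a=24/5 m (b=L-a=16/5):
  R_A = Pb/L = 19·(16/5)/8 = 38/5 kN
  R_B = Pa/L = 19·(24/5)/8 = 57/5 kN
Load 4 — applied couple M₀=6 kN·m at a=16/3 m (b=L-a=8/3):
  R_A = M₀/L = 6/8 = 3/4 kN
  R_B = -M₀/L = -6/8 = -3/4 kN
Superposition: R_A = 281/60 kN, R_B = 19/60 kN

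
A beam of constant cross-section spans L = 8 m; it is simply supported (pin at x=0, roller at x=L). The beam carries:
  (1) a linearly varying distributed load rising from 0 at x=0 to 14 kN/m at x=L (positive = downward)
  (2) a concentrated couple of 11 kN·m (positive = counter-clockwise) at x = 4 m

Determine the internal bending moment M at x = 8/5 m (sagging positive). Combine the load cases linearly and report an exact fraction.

Load 1 — triangular load w₀=14 kN/m (0→w₀ over full span):
  M_1 = w₀Lx/6 - w₀x³/(6L) = 14·8·(8/5)/6 - 14·(8/5)³/(6·8) = 3584/125 kN·m
Load 2 — applied couple M₀=11 kN·m at a=4 m (b=L-a=4):
  M_2 = M₀x/L  [x≤a] = 11·(8/5)/8 = 11/5 kN·m
Superposition: M = Σ M_i = 3859/125 kN·m ≈ 30.872000 kN·m

M(8/5) = 3859/125 kN·m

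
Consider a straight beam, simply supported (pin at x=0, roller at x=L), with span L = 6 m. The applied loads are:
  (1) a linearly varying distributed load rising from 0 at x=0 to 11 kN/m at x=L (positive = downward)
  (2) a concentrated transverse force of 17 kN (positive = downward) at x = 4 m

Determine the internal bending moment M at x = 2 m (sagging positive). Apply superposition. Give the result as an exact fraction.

Load 1 — triangular load w₀=11 kN/m (0→w₀ over full span):
  M_1 = w₀Lx/6 - w₀x³/(6L) = 11·6·2/6 - 11·2³/(6·6) = 176/9 kN·m
Load 2 — point force P=17 kN at a=4 m (b=L-a=2):
  M_2 = Pbx/L  [x≤a] = 17·2·2/6 = 34/3 kN·m
Superposition: M = Σ M_i = 278/9 kN·m ≈ 30.888889 kN·m

M(2) = 278/9 kN·m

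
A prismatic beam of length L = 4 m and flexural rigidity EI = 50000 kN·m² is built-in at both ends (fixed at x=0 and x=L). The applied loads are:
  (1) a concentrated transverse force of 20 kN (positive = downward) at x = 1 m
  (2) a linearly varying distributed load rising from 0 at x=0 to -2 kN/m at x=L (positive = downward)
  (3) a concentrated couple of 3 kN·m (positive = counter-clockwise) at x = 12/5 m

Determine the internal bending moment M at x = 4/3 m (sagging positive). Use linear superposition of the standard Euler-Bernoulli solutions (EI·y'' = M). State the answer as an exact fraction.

M(4/3) = 38293/8100 kN·m

Load 1 — point force P=20 kN at a=1 m (b=L-a=3):
  M_1 = Pa²(a+3b)(L-x)/L³ - Pa²b/L²  [x>a] = 20·1²·(1+3·3)·(4-(4/3))/4³ - 20·1²·3/4² = 55/12 kN·m
Load 2 — triangular load w₀=-2 kN/m (0→w₀ over full span):
  M_2 = 3w₀Lx/20 - w₀L²/30 - w₀x³/(6L) = 3·(-2)·4·(4/3)/20 - (-2)·4²/30 - (-2)·(4/3)³/(6·4) = -136/405 kN·m
Load 3 — applied couple M₀=3 kN·m at a=12/5 m (b=L-a=8/5):
  M_3 = R_Ax - M_A  [x≤a] with R_A=27/25, M_A=24/25 = (27/25)·(4/3) - (24/25) = 12/25 kN·m
Superposition: M = Σ M_i = 38293/8100 kN·m ≈ 4.727531 kN·m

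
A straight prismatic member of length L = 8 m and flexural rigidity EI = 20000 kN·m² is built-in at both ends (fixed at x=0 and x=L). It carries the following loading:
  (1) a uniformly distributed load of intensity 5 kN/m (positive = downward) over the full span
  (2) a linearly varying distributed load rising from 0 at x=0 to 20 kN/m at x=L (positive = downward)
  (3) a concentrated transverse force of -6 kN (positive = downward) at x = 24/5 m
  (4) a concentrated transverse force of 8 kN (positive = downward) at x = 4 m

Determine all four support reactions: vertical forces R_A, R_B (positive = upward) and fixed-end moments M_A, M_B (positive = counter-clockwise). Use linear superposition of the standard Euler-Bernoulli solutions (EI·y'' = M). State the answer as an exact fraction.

Load 1 — uniform load w=5 kN/m over full span:
  R_A = wL/2 = 5·8/2 = 20 kN
  M_A = wL²/12 = 5·8²/12 = 80/3 kN·m
  R_B = wL/2 = 5·8/2 = 20 kN
  M_B = -wL²/12 = -5·8²/12 = -80/3 kN·m
Load 2 — triangular load w₀=20 kN/m (0→w₀ over full span):
  R_A = 3w₀L/20 = 3·20·8/20 = 24 kN
  M_A = w₀L²/30 = 20·8²/30 = 128/3 kN·m
  R_B = 7w₀L/20 = 7·20·8/20 = 56 kN
  M_B = -w₀L²/20 = -20·8²/20 = -64 kN·m
Load 3 — point force P=-6 kN at a=24/5 m (b=L-a=16/5):
  R_A = Pb²(3a+b)/L³ = (-6)·(16/5)²·(3·(24/5)+(16/5))/8³ = -264/125 kN
  M_A = Pab²/L² = (-6)·(24/5)·(16/5)²/8² = -576/125 kN·m
  R_B = Pa²(a+3b)/L³ = (-6)·(24/5)²·((24/5)+3·(16/5))/8³ = -486/125 kN
  M_B = -Pa²b/L² = -(-6)·(24/5)²·(16/5)/8² = 864/125 kN·m
Load 4 — point force P=8 kN at a=4 m (b=L-a=4):
  R_A = Pb²(3a+b)/L³ = 8·4²·(3·4+4)/8³ = 4 kN
  M_A = Pab²/L² = 8·4·4²/8² = 8 kN·m
  R_B = Pa²(a+3b)/L³ = 8·4²·(4+3·4)/8³ = 4 kN
  M_B = -Pa²b/L² = -8·4²·4/8² = -8 kN·m
Superposition: R_A = 5736/125 kN, M_A = 27272/375 kN·m, R_B = 9514/125 kN, M_B = -34408/375 kN·m

R_A = 5736/125 kN, M_A = 27272/375 kN·m, R_B = 9514/125 kN, M_B = -34408/375 kN·m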